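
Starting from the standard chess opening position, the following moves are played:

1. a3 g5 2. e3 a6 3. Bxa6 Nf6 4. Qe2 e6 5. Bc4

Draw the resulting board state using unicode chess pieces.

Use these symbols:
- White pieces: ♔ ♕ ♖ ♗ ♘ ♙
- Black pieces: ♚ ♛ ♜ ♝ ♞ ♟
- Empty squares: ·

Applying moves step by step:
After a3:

♜ ♞ ♝ ♛ ♚ ♝ ♞ ♜
♟ ♟ ♟ ♟ ♟ ♟ ♟ ♟
· · · · · · · ·
· · · · · · · ·
· · · · · · · ·
♙ · · · · · · ·
· ♙ ♙ ♙ ♙ ♙ ♙ ♙
♖ ♘ ♗ ♕ ♔ ♗ ♘ ♖


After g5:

♜ ♞ ♝ ♛ ♚ ♝ ♞ ♜
♟ ♟ ♟ ♟ ♟ ♟ · ♟
· · · · · · · ·
· · · · · · ♟ ·
· · · · · · · ·
♙ · · · · · · ·
· ♙ ♙ ♙ ♙ ♙ ♙ ♙
♖ ♘ ♗ ♕ ♔ ♗ ♘ ♖


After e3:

♜ ♞ ♝ ♛ ♚ ♝ ♞ ♜
♟ ♟ ♟ ♟ ♟ ♟ · ♟
· · · · · · · ·
· · · · · · ♟ ·
· · · · · · · ·
♙ · · · ♙ · · ·
· ♙ ♙ ♙ · ♙ ♙ ♙
♖ ♘ ♗ ♕ ♔ ♗ ♘ ♖


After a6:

♜ ♞ ♝ ♛ ♚ ♝ ♞ ♜
· ♟ ♟ ♟ ♟ ♟ · ♟
♟ · · · · · · ·
· · · · · · ♟ ·
· · · · · · · ·
♙ · · · ♙ · · ·
· ♙ ♙ ♙ · ♙ ♙ ♙
♖ ♘ ♗ ♕ ♔ ♗ ♘ ♖


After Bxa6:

♜ ♞ ♝ ♛ ♚ ♝ ♞ ♜
· ♟ ♟ ♟ ♟ ♟ · ♟
♗ · · · · · · ·
· · · · · · ♟ ·
· · · · · · · ·
♙ · · · ♙ · · ·
· ♙ ♙ ♙ · ♙ ♙ ♙
♖ ♘ ♗ ♕ ♔ · ♘ ♖


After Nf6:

♜ ♞ ♝ ♛ ♚ ♝ · ♜
· ♟ ♟ ♟ ♟ ♟ · ♟
♗ · · · · ♞ · ·
· · · · · · ♟ ·
· · · · · · · ·
♙ · · · ♙ · · ·
· ♙ ♙ ♙ · ♙ ♙ ♙
♖ ♘ ♗ ♕ ♔ · ♘ ♖


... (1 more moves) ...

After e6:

♜ ♞ ♝ ♛ ♚ ♝ · ♜
· ♟ ♟ ♟ · ♟ · ♟
♗ · · · ♟ ♞ · ·
· · · · · · ♟ ·
· · · · · · · ·
♙ · · · ♙ · · ·
· ♙ ♙ ♙ ♕ ♙ ♙ ♙
♖ ♘ ♗ · ♔ · ♘ ♖


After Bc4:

♜ ♞ ♝ ♛ ♚ ♝ · ♜
· ♟ ♟ ♟ · ♟ · ♟
· · · · ♟ ♞ · ·
· · · · · · ♟ ·
· · ♗ · · · · ·
♙ · · · ♙ · · ·
· ♙ ♙ ♙ ♕ ♙ ♙ ♙
♖ ♘ ♗ · ♔ · ♘ ♖



  a b c d e f g h
  ─────────────────
8│♜ ♞ ♝ ♛ ♚ ♝ · ♜│8
7│· ♟ ♟ ♟ · ♟ · ♟│7
6│· · · · ♟ ♞ · ·│6
5│· · · · · · ♟ ·│5
4│· · ♗ · · · · ·│4
3│♙ · · · ♙ · · ·│3
2│· ♙ ♙ ♙ ♕ ♙ ♙ ♙│2
1│♖ ♘ ♗ · ♔ · ♘ ♖│1
  ─────────────────
  a b c d e f g h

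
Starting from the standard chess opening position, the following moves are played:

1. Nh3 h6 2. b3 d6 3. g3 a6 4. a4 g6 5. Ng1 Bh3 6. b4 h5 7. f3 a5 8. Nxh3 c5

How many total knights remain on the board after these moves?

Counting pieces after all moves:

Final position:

  a b c d e f g h
  ─────────────────
8│♜ ♞ · ♛ ♚ ♝ ♞ ♜│8
7│· ♟ · · ♟ ♟ · ·│7
6│· · · ♟ · · ♟ ·│6
5│♟ · ♟ · · · · ♟│5
4│♙ ♙ · · · · · ·│4
3│· · · · · ♙ ♙ ♘│3
2│· · ♙ ♙ ♙ · · ♙│2
1│♖ ♘ ♗ ♕ ♔ ♗ · ♖│1
  ─────────────────
  a b c d e f g h


4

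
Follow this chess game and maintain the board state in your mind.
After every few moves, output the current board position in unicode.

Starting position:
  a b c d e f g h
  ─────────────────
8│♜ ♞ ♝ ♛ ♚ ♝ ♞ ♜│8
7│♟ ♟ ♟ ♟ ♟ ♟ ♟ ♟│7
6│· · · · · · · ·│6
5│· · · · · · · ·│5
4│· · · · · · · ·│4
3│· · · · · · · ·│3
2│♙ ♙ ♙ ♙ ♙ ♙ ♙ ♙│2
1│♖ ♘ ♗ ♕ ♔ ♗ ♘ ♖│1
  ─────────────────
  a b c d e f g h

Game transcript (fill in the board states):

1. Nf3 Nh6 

  a b c d e f g h
  ─────────────────
8│♜ ♞ ♝ ♛ ♚ ♝ · ♜│8
7│♟ ♟ ♟ ♟ ♟ ♟ ♟ ♟│7
6│· · · · · · · ♞│6
5│· · · · · · · ·│5
4│· · · · · · · ·│4
3│· · · · · ♘ · ·│3
2│♙ ♙ ♙ ♙ ♙ ♙ ♙ ♙│2
1│♖ ♘ ♗ ♕ ♔ ♗ · ♖│1
  ─────────────────
  a b c d e f g h

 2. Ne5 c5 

  a b c d e f g h
  ─────────────────
8│♜ ♞ ♝ ♛ ♚ ♝ · ♜│8
7│♟ ♟ · ♟ ♟ ♟ ♟ ♟│7
6│· · · · · · · ♞│6
5│· · ♟ · ♘ · · ·│5
4│· · · · · · · ·│4
3│· · · · · · · ·│3
2│♙ ♙ ♙ ♙ ♙ ♙ ♙ ♙│2
1│♖ ♘ ♗ ♕ ♔ ♗ · ♖│1
  ─────────────────
  a b c d e f g h

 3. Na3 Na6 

  a b c d e f g h
  ─────────────────
8│♜ · ♝ ♛ ♚ ♝ · ♜│8
7│♟ ♟ · ♟ ♟ ♟ ♟ ♟│7
6│♞ · · · · · · ♞│6
5│· · ♟ · ♘ · · ·│5
4│· · · · · · · ·│4
3│♘ · · · · · · ·│3
2│♙ ♙ ♙ ♙ ♙ ♙ ♙ ♙│2
1│♖ · ♗ ♕ ♔ ♗ · ♖│1
  ─────────────────
  a b c d e f g h

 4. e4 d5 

  a b c d e f g h
  ─────────────────
8│♜ · ♝ ♛ ♚ ♝ · ♜│8
7│♟ ♟ · · ♟ ♟ ♟ ♟│7
6│♞ · · · · · · ♞│6
5│· · ♟ ♟ ♘ · · ·│5
4│· · · · ♙ · · ·│4
3│♘ · · · · · · ·│3
2│♙ ♙ ♙ ♙ · ♙ ♙ ♙│2
1│♖ · ♗ ♕ ♔ ♗ · ♖│1
  ─────────────────
  a b c d e f g h

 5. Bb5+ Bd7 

  a b c d e f g h
  ─────────────────
8│♜ · · ♛ ♚ ♝ · ♜│8
7│♟ ♟ · ♝ ♟ ♟ ♟ ♟│7
6│♞ · · · · · · ♞│6
5│· ♗ ♟ ♟ ♘ · · ·│5
4│· · · · ♙ · · ·│4
3│♘ · · · · · · ·│3
2│♙ ♙ ♙ ♙ · ♙ ♙ ♙│2
1│♖ · ♗ ♕ ♔ · · ♖│1
  ─────────────────
  a b c d e f g h



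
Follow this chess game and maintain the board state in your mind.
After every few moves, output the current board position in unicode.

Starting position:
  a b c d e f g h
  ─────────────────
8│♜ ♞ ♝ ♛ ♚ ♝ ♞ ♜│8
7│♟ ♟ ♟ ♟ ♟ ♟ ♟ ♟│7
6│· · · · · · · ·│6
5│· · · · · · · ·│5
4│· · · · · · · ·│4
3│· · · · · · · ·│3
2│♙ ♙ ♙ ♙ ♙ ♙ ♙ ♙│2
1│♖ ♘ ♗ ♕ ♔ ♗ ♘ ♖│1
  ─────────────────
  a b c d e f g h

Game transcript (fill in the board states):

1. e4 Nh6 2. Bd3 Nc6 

  a b c d e f g h
  ─────────────────
8│♜ · ♝ ♛ ♚ ♝ · ♜│8
7│♟ ♟ ♟ ♟ ♟ ♟ ♟ ♟│7
6│· · ♞ · · · · ♞│6
5│· · · · · · · ·│5
4│· · · · ♙ · · ·│4
3│· · · ♗ · · · ·│3
2│♙ ♙ ♙ ♙ · ♙ ♙ ♙│2
1│♖ ♘ ♗ ♕ ♔ · ♘ ♖│1
  ─────────────────
  a b c d e f g h

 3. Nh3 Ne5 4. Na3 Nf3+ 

  a b c d e f g h
  ─────────────────
8│♜ · ♝ ♛ ♚ ♝ · ♜│8
7│♟ ♟ ♟ ♟ ♟ ♟ ♟ ♟│7
6│· · · · · · · ♞│6
5│· · · · · · · ·│5
4│· · · · ♙ · · ·│4
3│♘ · · ♗ · ♞ · ♘│3
2│♙ ♙ ♙ ♙ · ♙ ♙ ♙│2
1│♖ · ♗ ♕ ♔ · · ♖│1
  ─────────────────
  a b c d e f g h

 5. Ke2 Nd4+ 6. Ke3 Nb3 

  a b c d e f g h
  ─────────────────
8│♜ · ♝ ♛ ♚ ♝ · ♜│8
7│♟ ♟ ♟ ♟ ♟ ♟ ♟ ♟│7
6│· · · · · · · ♞│6
5│· · · · · · · ·│5
4│· · · · ♙ · · ·│4
3│♘ ♞ · ♗ ♔ · · ♘│3
2│♙ ♙ ♙ ♙ · ♙ ♙ ♙│2
1│♖ · ♗ ♕ · · · ♖│1
  ─────────────────
  a b c d e f g h

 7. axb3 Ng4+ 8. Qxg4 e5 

  a b c d e f g h
  ─────────────────
8│♜ · ♝ ♛ ♚ ♝ · ♜│8
7│♟ ♟ ♟ ♟ · ♟ ♟ ♟│7
6│· · · · · · · ·│6
5│· · · · ♟ · · ·│5
4│· · · · ♙ · ♕ ·│4
3│♘ ♙ · ♗ ♔ · · ♘│3
2│· ♙ ♙ ♙ · ♙ ♙ ♙│2
1│♖ · ♗ · · · · ♖│1
  ─────────────────
  a b c d e f g h

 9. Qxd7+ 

  a b c d e f g h
  ─────────────────
8│♜ · ♝ ♛ ♚ ♝ · ♜│8
7│♟ ♟ ♟ ♕ · ♟ ♟ ♟│7
6│· · · · · · · ·│6
5│· · · · ♟ · · ·│5
4│· · · · ♙ · · ·│4
3│♘ ♙ · ♗ ♔ · · ♘│3
2│· ♙ ♙ ♙ · ♙ ♙ ♙│2
1│♖ · ♗ · · · · ♖│1
  ─────────────────
  a b c d e f g h


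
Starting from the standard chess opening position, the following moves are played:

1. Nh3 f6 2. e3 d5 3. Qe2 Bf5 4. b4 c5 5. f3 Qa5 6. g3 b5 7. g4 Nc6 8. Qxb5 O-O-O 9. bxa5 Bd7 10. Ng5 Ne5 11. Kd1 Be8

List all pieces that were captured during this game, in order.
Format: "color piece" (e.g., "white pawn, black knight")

Tracking captures:
  Qxb5: captured black pawn
  bxa5: captured black queen

black pawn, black queen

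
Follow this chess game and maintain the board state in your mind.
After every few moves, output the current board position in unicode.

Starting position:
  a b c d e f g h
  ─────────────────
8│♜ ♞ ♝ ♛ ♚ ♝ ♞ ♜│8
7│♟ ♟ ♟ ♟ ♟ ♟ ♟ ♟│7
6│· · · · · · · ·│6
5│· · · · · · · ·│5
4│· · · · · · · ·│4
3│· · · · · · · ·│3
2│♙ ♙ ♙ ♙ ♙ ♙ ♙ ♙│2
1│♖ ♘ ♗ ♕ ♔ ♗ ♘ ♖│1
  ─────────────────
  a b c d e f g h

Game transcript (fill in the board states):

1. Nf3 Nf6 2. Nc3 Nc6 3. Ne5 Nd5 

  a b c d e f g h
  ─────────────────
8│♜ · ♝ ♛ ♚ ♝ · ♜│8
7│♟ ♟ ♟ ♟ ♟ ♟ ♟ ♟│7
6│· · ♞ · · · · ·│6
5│· · · ♞ ♘ · · ·│5
4│· · · · · · · ·│4
3│· · ♘ · · · · ·│3
2│♙ ♙ ♙ ♙ ♙ ♙ ♙ ♙│2
1│♖ · ♗ ♕ ♔ ♗ · ♖│1
  ─────────────────
  a b c d e f g h

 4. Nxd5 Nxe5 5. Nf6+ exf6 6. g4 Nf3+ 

  a b c d e f g h
  ─────────────────
8│♜ · ♝ ♛ ♚ ♝ · ♜│8
7│♟ ♟ ♟ ♟ · ♟ ♟ ♟│7
6│· · · · · ♟ · ·│6
5│· · · · · · · ·│5
4│· · · · · · ♙ ·│4
3│· · · · · ♞ · ·│3
2│♙ ♙ ♙ ♙ ♙ ♙ · ♙│2
1│♖ · ♗ ♕ ♔ ♗ · ♖│1
  ─────────────────
  a b c d e f g h

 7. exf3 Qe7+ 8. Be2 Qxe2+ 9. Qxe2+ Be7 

  a b c d e f g h
  ─────────────────
8│♜ · ♝ · ♚ · · ♜│8
7│♟ ♟ ♟ ♟ ♝ ♟ ♟ ♟│7
6│· · · · · ♟ · ·│6
5│· · · · · · · ·│5
4│· · · · · · ♙ ·│4
3│· · · · · ♙ · ·│3
2│♙ ♙ ♙ ♙ ♕ ♙ · ♙│2
1│♖ · ♗ · ♔ · · ♖│1
  ─────────────────
  a b c d e f g h

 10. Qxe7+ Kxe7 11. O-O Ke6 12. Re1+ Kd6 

  a b c d e f g h
  ─────────────────
8│♜ · ♝ · · · · ♜│8
7│♟ ♟ ♟ ♟ · ♟ ♟ ♟│7
6│· · · ♚ · ♟ · ·│6
5│· · · · · · · ·│5
4│· · · · · · ♙ ·│4
3│· · · · · ♙ · ·│3
2│♙ ♙ ♙ ♙ · ♙ · ♙│2
1│♖ · ♗ · ♖ · ♔ ·│1
  ─────────────────
  a b c d e f g h

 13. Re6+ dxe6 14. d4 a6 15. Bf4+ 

  a b c d e f g h
  ─────────────────
8│♜ · ♝ · · · · ♜│8
7│· ♟ ♟ · · ♟ ♟ ♟│7
6│♟ · · ♚ ♟ ♟ · ·│6
5│· · · · · · · ·│5
4│· · · ♙ · ♗ ♙ ·│4
3│· · · · · ♙ · ·│3
2│♙ ♙ ♙ · · ♙ · ♙│2
1│♖ · · · · · ♔ ·│1
  ─────────────────
  a b c d e f g h


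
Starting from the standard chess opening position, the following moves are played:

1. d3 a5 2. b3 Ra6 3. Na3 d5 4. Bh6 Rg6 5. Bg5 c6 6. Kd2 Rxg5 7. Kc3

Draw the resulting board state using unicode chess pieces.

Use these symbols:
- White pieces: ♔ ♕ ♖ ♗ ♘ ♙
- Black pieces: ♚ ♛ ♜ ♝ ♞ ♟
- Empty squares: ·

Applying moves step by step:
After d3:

♜ ♞ ♝ ♛ ♚ ♝ ♞ ♜
♟ ♟ ♟ ♟ ♟ ♟ ♟ ♟
· · · · · · · ·
· · · · · · · ·
· · · · · · · ·
· · · ♙ · · · ·
♙ ♙ ♙ · ♙ ♙ ♙ ♙
♖ ♘ ♗ ♕ ♔ ♗ ♘ ♖


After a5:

♜ ♞ ♝ ♛ ♚ ♝ ♞ ♜
· ♟ ♟ ♟ ♟ ♟ ♟ ♟
· · · · · · · ·
♟ · · · · · · ·
· · · · · · · ·
· · · ♙ · · · ·
♙ ♙ ♙ · ♙ ♙ ♙ ♙
♖ ♘ ♗ ♕ ♔ ♗ ♘ ♖


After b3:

♜ ♞ ♝ ♛ ♚ ♝ ♞ ♜
· ♟ ♟ ♟ ♟ ♟ ♟ ♟
· · · · · · · ·
♟ · · · · · · ·
· · · · · · · ·
· ♙ · ♙ · · · ·
♙ · ♙ · ♙ ♙ ♙ ♙
♖ ♘ ♗ ♕ ♔ ♗ ♘ ♖


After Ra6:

· ♞ ♝ ♛ ♚ ♝ ♞ ♜
· ♟ ♟ ♟ ♟ ♟ ♟ ♟
♜ · · · · · · ·
♟ · · · · · · ·
· · · · · · · ·
· ♙ · ♙ · · · ·
♙ · ♙ · ♙ ♙ ♙ ♙
♖ ♘ ♗ ♕ ♔ ♗ ♘ ♖


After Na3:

· ♞ ♝ ♛ ♚ ♝ ♞ ♜
· ♟ ♟ ♟ ♟ ♟ ♟ ♟
♜ · · · · · · ·
♟ · · · · · · ·
· · · · · · · ·
♘ ♙ · ♙ · · · ·
♙ · ♙ · ♙ ♙ ♙ ♙
♖ · ♗ ♕ ♔ ♗ ♘ ♖


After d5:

· ♞ ♝ ♛ ♚ ♝ ♞ ♜
· ♟ ♟ · ♟ ♟ ♟ ♟
♜ · · · · · · ·
♟ · · ♟ · · · ·
· · · · · · · ·
♘ ♙ · ♙ · · · ·
♙ · ♙ · ♙ ♙ ♙ ♙
♖ · ♗ ♕ ♔ ♗ ♘ ♖


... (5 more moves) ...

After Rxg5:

· ♞ ♝ ♛ ♚ ♝ ♞ ♜
· ♟ · · ♟ ♟ ♟ ♟
· · ♟ · · · · ·
♟ · · ♟ · · ♜ ·
· · · · · · · ·
♘ ♙ · ♙ · · · ·
♙ · ♙ ♔ ♙ ♙ ♙ ♙
♖ · · ♕ · ♗ ♘ ♖


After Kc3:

· ♞ ♝ ♛ ♚ ♝ ♞ ♜
· ♟ · · ♟ ♟ ♟ ♟
· · ♟ · · · · ·
♟ · · ♟ · · ♜ ·
· · · · · · · ·
♘ ♙ ♔ ♙ · · · ·
♙ · ♙ · ♙ ♙ ♙ ♙
♖ · · ♕ · ♗ ♘ ♖



  a b c d e f g h
  ─────────────────
8│· ♞ ♝ ♛ ♚ ♝ ♞ ♜│8
7│· ♟ · · ♟ ♟ ♟ ♟│7
6│· · ♟ · · · · ·│6
5│♟ · · ♟ · · ♜ ·│5
4│· · · · · · · ·│4
3│♘ ♙ ♔ ♙ · · · ·│3
2│♙ · ♙ · ♙ ♙ ♙ ♙│2
1│♖ · · ♕ · ♗ ♘ ♖│1
  ─────────────────
  a b c d e f g h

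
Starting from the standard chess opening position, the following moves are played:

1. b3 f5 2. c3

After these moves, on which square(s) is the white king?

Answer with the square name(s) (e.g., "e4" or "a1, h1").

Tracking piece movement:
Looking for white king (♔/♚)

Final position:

  a b c d e f g h
  ─────────────────
8│♜ ♞ ♝ ♛ ♚ ♝ ♞ ♜│8
7│♟ ♟ ♟ ♟ ♟ · ♟ ♟│7
6│· · · · · · · ·│6
5│· · · · · ♟ · ·│5
4│· · · · · · · ·│4
3│· ♙ ♙ · · · · ·│3
2│♙ · · ♙ ♙ ♙ ♙ ♙│2
1│♖ ♘ ♗ ♕ ♔ ♗ ♘ ♖│1
  ─────────────────
  a b c d e f g h


e1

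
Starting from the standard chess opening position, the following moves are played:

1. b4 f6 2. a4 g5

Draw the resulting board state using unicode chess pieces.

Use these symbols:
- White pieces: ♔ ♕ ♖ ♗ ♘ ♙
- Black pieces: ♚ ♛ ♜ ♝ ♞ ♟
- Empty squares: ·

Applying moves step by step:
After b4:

♜ ♞ ♝ ♛ ♚ ♝ ♞ ♜
♟ ♟ ♟ ♟ ♟ ♟ ♟ ♟
· · · · · · · ·
· · · · · · · ·
· ♙ · · · · · ·
· · · · · · · ·
♙ · ♙ ♙ ♙ ♙ ♙ ♙
♖ ♘ ♗ ♕ ♔ ♗ ♘ ♖


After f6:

♜ ♞ ♝ ♛ ♚ ♝ ♞ ♜
♟ ♟ ♟ ♟ ♟ · ♟ ♟
· · · · · ♟ · ·
· · · · · · · ·
· ♙ · · · · · ·
· · · · · · · ·
♙ · ♙ ♙ ♙ ♙ ♙ ♙
♖ ♘ ♗ ♕ ♔ ♗ ♘ ♖


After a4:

♜ ♞ ♝ ♛ ♚ ♝ ♞ ♜
♟ ♟ ♟ ♟ ♟ · ♟ ♟
· · · · · ♟ · ·
· · · · · · · ·
♙ ♙ · · · · · ·
· · · · · · · ·
· · ♙ ♙ ♙ ♙ ♙ ♙
♖ ♘ ♗ ♕ ♔ ♗ ♘ ♖


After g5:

♜ ♞ ♝ ♛ ♚ ♝ ♞ ♜
♟ ♟ ♟ ♟ ♟ · · ♟
· · · · · ♟ · ·
· · · · · · ♟ ·
♙ ♙ · · · · · ·
· · · · · · · ·
· · ♙ ♙ ♙ ♙ ♙ ♙
♖ ♘ ♗ ♕ ♔ ♗ ♘ ♖



  a b c d e f g h
  ─────────────────
8│♜ ♞ ♝ ♛ ♚ ♝ ♞ ♜│8
7│♟ ♟ ♟ ♟ ♟ · · ♟│7
6│· · · · · ♟ · ·│6
5│· · · · · · ♟ ·│5
4│♙ ♙ · · · · · ·│4
3│· · · · · · · ·│3
2│· · ♙ ♙ ♙ ♙ ♙ ♙│2
1│♖ ♘ ♗ ♕ ♔ ♗ ♘ ♖│1
  ─────────────────
  a b c d e f g h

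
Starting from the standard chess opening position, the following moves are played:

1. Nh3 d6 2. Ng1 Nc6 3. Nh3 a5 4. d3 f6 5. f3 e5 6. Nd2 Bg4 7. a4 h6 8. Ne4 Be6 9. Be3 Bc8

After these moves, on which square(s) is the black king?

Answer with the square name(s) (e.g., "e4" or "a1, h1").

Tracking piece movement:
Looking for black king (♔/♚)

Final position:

  a b c d e f g h
  ─────────────────
8│♜ · ♝ ♛ ♚ ♝ ♞ ♜│8
7│· ♟ ♟ · · · ♟ ·│7
6│· · ♞ ♟ · ♟ · ♟│6
5│♟ · · · ♟ · · ·│5
4│♙ · · · ♘ · · ·│4
3│· · · ♙ ♗ ♙ · ♘│3
2│· ♙ ♙ · ♙ · ♙ ♙│2
1│♖ · · ♕ ♔ ♗ · ♖│1
  ─────────────────
  a b c d e f g h


e8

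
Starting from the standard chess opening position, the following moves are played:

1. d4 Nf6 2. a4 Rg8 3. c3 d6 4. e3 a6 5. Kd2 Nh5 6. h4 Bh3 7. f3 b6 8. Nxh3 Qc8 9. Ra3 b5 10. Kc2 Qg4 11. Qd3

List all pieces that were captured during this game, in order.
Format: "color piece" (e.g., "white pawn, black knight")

Tracking captures:
  Nxh3: captured black bishop

black bishop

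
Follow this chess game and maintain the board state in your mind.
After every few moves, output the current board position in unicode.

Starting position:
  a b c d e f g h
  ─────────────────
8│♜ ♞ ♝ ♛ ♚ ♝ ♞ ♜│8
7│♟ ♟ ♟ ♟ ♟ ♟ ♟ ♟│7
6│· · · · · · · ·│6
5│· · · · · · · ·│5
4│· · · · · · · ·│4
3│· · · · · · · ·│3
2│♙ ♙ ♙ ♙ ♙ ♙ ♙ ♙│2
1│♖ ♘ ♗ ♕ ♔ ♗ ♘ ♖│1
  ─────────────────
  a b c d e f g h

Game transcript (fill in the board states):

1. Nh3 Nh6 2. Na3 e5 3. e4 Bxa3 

  a b c d e f g h
  ─────────────────
8│♜ ♞ ♝ ♛ ♚ · · ♜│8
7│♟ ♟ ♟ ♟ · ♟ ♟ ♟│7
6│· · · · · · · ♞│6
5│· · · · ♟ · · ·│5
4│· · · · ♙ · · ·│4
3│♝ · · · · · · ♘│3
2│♙ ♙ ♙ ♙ · ♙ ♙ ♙│2
1│♖ · ♗ ♕ ♔ ♗ · ♖│1
  ─────────────────
  a b c d e f g h

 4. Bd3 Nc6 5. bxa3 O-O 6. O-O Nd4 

  a b c d e f g h
  ─────────────────
8│♜ · ♝ ♛ · ♜ ♚ ·│8
7│♟ ♟ ♟ ♟ · ♟ ♟ ♟│7
6│· · · · · · · ♞│6
5│· · · · ♟ · · ·│5
4│· · · ♞ ♙ · · ·│4
3│♙ · · ♗ · · · ♘│3
2│♙ · ♙ ♙ · ♙ ♙ ♙│2
1│♖ · ♗ ♕ · ♖ ♔ ·│1
  ─────────────────
  a b c d e f g h

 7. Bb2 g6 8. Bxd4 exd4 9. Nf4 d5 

  a b c d e f g h
  ─────────────────
8│♜ · ♝ ♛ · ♜ ♚ ·│8
7│♟ ♟ ♟ · · ♟ · ♟│7
6│· · · · · · ♟ ♞│6
5│· · · ♟ · · · ·│5
4│· · · ♟ ♙ ♘ · ·│4
3│♙ · · ♗ · · · ·│3
2│♙ · ♙ ♙ · ♙ ♙ ♙│2
1│♖ · · ♕ · ♖ ♔ ·│1
  ─────────────────
  a b c d e f g h

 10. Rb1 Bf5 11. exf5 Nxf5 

  a b c d e f g h
  ─────────────────
8│♜ · · ♛ · ♜ ♚ ·│8
7│♟ ♟ ♟ · · ♟ · ♟│7
6│· · · · · · ♟ ·│6
5│· · · ♟ · ♞ · ·│5
4│· · · ♟ · ♘ · ·│4
3│♙ · · ♗ · · · ·│3
2│♙ · ♙ ♙ · ♙ ♙ ♙│2
1│· ♖ · ♕ · ♖ ♔ ·│1
  ─────────────────
  a b c d e f g h


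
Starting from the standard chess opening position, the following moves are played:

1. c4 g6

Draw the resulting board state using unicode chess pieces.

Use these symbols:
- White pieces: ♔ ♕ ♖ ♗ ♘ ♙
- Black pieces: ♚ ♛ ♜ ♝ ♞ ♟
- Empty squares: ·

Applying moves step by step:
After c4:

♜ ♞ ♝ ♛ ♚ ♝ ♞ ♜
♟ ♟ ♟ ♟ ♟ ♟ ♟ ♟
· · · · · · · ·
· · · · · · · ·
· · ♙ · · · · ·
· · · · · · · ·
♙ ♙ · ♙ ♙ ♙ ♙ ♙
♖ ♘ ♗ ♕ ♔ ♗ ♘ ♖


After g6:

♜ ♞ ♝ ♛ ♚ ♝ ♞ ♜
♟ ♟ ♟ ♟ ♟ ♟ · ♟
· · · · · · ♟ ·
· · · · · · · ·
· · ♙ · · · · ·
· · · · · · · ·
♙ ♙ · ♙ ♙ ♙ ♙ ♙
♖ ♘ ♗ ♕ ♔ ♗ ♘ ♖



  a b c d e f g h
  ─────────────────
8│♜ ♞ ♝ ♛ ♚ ♝ ♞ ♜│8
7│♟ ♟ ♟ ♟ ♟ ♟ · ♟│7
6│· · · · · · ♟ ·│6
5│· · · · · · · ·│5
4│· · ♙ · · · · ·│4
3│· · · · · · · ·│3
2│♙ ♙ · ♙ ♙ ♙ ♙ ♙│2
1│♖ ♘ ♗ ♕ ♔ ♗ ♘ ♖│1
  ─────────────────
  a b c d e f g h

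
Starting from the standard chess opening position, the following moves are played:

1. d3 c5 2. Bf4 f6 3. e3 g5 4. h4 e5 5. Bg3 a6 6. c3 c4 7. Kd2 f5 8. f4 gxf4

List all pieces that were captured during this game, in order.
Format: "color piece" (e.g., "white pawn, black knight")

Tracking captures:
  gxf4: captured white pawn

white pawn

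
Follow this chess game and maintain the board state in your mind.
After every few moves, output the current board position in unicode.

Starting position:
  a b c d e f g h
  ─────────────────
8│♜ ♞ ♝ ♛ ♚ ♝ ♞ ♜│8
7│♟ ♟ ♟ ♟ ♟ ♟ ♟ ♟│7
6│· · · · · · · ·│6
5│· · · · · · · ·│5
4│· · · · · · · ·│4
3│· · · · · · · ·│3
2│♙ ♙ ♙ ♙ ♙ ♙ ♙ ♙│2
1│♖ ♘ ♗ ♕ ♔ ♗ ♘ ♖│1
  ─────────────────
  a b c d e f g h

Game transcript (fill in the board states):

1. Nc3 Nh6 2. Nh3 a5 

  a b c d e f g h
  ─────────────────
8│♜ ♞ ♝ ♛ ♚ ♝ · ♜│8
7│· ♟ ♟ ♟ ♟ ♟ ♟ ♟│7
6│· · · · · · · ♞│6
5│♟ · · · · · · ·│5
4│· · · · · · · ·│4
3│· · ♘ · · · · ♘│3
2│♙ ♙ ♙ ♙ ♙ ♙ ♙ ♙│2
1│♖ · ♗ ♕ ♔ ♗ · ♖│1
  ─────────────────
  a b c d e f g h

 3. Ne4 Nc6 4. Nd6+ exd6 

  a b c d e f g h
  ─────────────────
8│♜ · ♝ ♛ ♚ ♝ · ♜│8
7│· ♟ ♟ ♟ · ♟ ♟ ♟│7
6│· · ♞ ♟ · · · ♞│6
5│♟ · · · · · · ·│5
4│· · · · · · · ·│4
3│· · · · · · · ♘│3
2│♙ ♙ ♙ ♙ ♙ ♙ ♙ ♙│2
1│♖ · ♗ ♕ ♔ ♗ · ♖│1
  ─────────────────
  a b c d e f g h

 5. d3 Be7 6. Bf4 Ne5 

  a b c d e f g h
  ─────────────────
8│♜ · ♝ ♛ ♚ · · ♜│8
7│· ♟ ♟ ♟ ♝ ♟ ♟ ♟│7
6│· · · ♟ · · · ♞│6
5│♟ · · · ♞ · · ·│5
4│· · · · · ♗ · ·│4
3│· · · ♙ · · · ♘│3
2│♙ ♙ ♙ · ♙ ♙ ♙ ♙│2
1│♖ · · ♕ ♔ ♗ · ♖│1
  ─────────────────
  a b c d e f g h

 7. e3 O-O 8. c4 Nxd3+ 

  a b c d e f g h
  ─────────────────
8│♜ · ♝ ♛ · ♜ ♚ ·│8
7│· ♟ ♟ ♟ ♝ ♟ ♟ ♟│7
6│· · · ♟ · · · ♞│6
5│♟ · · · · · · ·│5
4│· · ♙ · · ♗ · ·│4
3│· · · ♞ ♙ · · ♘│3
2│♙ ♙ · · · ♙ ♙ ♙│2
1│♖ · · ♕ ♔ ♗ · ♖│1
  ─────────────────
  a b c d e f g h



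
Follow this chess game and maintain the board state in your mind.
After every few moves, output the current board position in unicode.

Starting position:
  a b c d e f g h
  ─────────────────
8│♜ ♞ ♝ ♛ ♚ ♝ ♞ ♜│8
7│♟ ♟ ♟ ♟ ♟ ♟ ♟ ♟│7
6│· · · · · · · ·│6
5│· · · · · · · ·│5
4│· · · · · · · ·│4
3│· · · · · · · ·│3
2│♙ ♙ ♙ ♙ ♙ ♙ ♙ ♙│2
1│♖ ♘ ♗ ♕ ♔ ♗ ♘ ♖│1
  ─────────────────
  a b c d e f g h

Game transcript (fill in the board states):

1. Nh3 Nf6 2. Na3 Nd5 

  a b c d e f g h
  ─────────────────
8│♜ ♞ ♝ ♛ ♚ ♝ · ♜│8
7│♟ ♟ ♟ ♟ ♟ ♟ ♟ ♟│7
6│· · · · · · · ·│6
5│· · · ♞ · · · ·│5
4│· · · · · · · ·│4
3│♘ · · · · · · ♘│3
2│♙ ♙ ♙ ♙ ♙ ♙ ♙ ♙│2
1│♖ · ♗ ♕ ♔ ♗ · ♖│1
  ─────────────────
  a b c d e f g h

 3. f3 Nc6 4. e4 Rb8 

  a b c d e f g h
  ─────────────────
8│· ♜ ♝ ♛ ♚ ♝ · ♜│8
7│♟ ♟ ♟ ♟ ♟ ♟ ♟ ♟│7
6│· · ♞ · · · · ·│6
5│· · · ♞ · · · ·│5
4│· · · · ♙ · · ·│4
3│♘ · · · · ♙ · ♘│3
2│♙ ♙ ♙ ♙ · · ♙ ♙│2
1│♖ · ♗ ♕ ♔ ♗ · ♖│1
  ─────────────────
  a b c d e f g h

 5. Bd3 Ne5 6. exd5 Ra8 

  a b c d e f g h
  ─────────────────
8│♜ · ♝ ♛ ♚ ♝ · ♜│8
7│♟ ♟ ♟ ♟ ♟ ♟ ♟ ♟│7
6│· · · · · · · ·│6
5│· · · ♙ ♞ · · ·│5
4│· · · · · · · ·│4
3│♘ · · ♗ · ♙ · ♘│3
2│♙ ♙ ♙ ♙ · · ♙ ♙│2
1│♖ · ♗ ♕ ♔ · · ♖│1
  ─────────────────
  a b c d e f g h



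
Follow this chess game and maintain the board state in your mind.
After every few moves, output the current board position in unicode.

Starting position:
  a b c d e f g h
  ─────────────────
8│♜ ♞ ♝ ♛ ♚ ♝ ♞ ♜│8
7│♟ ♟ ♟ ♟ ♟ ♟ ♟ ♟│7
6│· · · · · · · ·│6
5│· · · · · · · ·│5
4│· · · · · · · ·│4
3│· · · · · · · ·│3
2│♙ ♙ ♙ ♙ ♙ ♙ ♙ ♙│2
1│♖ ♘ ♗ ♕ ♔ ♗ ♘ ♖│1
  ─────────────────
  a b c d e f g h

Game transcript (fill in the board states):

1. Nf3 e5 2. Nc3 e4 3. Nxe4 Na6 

  a b c d e f g h
  ─────────────────
8│♜ · ♝ ♛ ♚ ♝ ♞ ♜│8
7│♟ ♟ ♟ ♟ · ♟ ♟ ♟│7
6│♞ · · · · · · ·│6
5│· · · · · · · ·│5
4│· · · · ♘ · · ·│4
3│· · · · · ♘ · ·│3
2│♙ ♙ ♙ ♙ ♙ ♙ ♙ ♙│2
1│♖ · ♗ ♕ ♔ ♗ · ♖│1
  ─────────────────
  a b c d e f g h

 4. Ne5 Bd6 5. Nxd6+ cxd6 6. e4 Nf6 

  a b c d e f g h
  ─────────────────
8│♜ · ♝ ♛ ♚ · · ♜│8
7│♟ ♟ · ♟ · ♟ ♟ ♟│7
6│♞ · · ♟ · ♞ · ·│6
5│· · · · ♘ · · ·│5
4│· · · · ♙ · · ·│4
3│· · · · · · · ·│3
2│♙ ♙ ♙ ♙ · ♙ ♙ ♙│2
1│♖ · ♗ ♕ ♔ ♗ · ♖│1
  ─────────────────
  a b c d e f g h

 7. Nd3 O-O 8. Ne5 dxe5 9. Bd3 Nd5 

  a b c d e f g h
  ─────────────────
8│♜ · ♝ ♛ · ♜ ♚ ·│8
7│♟ ♟ · ♟ · ♟ ♟ ♟│7
6│♞ · · · · · · ·│6
5│· · · ♞ ♟ · · ·│5
4│· · · · ♙ · · ·│4
3│· · · ♗ · · · ·│3
2│♙ ♙ ♙ ♙ · ♙ ♙ ♙│2
1│♖ · ♗ ♕ ♔ · · ♖│1
  ─────────────────
  a b c d e f g h

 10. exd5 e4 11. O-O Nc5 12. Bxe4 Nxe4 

  a b c d e f g h
  ─────────────────
8│♜ · ♝ ♛ · ♜ ♚ ·│8
7│♟ ♟ · ♟ · ♟ ♟ ♟│7
6│· · · · · · · ·│6
5│· · · ♙ · · · ·│5
4│· · · · ♞ · · ·│4
3│· · · · · · · ·│3
2│♙ ♙ ♙ ♙ · ♙ ♙ ♙│2
1│♖ · ♗ ♕ · ♖ ♔ ·│1
  ─────────────────
  a b c d e f g h

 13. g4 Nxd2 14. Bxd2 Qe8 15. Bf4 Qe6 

  a b c d e f g h
  ─────────────────
8│♜ · ♝ · · ♜ ♚ ·│8
7│♟ ♟ · ♟ · ♟ ♟ ♟│7
6│· · · · ♛ · · ·│6
5│· · · ♙ · · · ·│5
4│· · · · · ♗ ♙ ·│4
3│· · · · · · · ·│3
2│♙ ♙ ♙ · · ♙ · ♙│2
1│♖ · · ♕ · ♖ ♔ ·│1
  ─────────────────
  a b c d e f g h



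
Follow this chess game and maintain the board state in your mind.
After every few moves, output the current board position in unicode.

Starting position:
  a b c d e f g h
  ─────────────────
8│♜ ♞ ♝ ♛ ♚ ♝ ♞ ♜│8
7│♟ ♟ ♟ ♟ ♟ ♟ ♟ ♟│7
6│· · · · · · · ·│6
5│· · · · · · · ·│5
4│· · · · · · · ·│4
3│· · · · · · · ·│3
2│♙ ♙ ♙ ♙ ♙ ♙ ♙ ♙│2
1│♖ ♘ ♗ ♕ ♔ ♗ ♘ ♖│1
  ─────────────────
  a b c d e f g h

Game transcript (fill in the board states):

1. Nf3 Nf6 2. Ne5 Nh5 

  a b c d e f g h
  ─────────────────
8│♜ ♞ ♝ ♛ ♚ ♝ · ♜│8
7│♟ ♟ ♟ ♟ ♟ ♟ ♟ ♟│7
6│· · · · · · · ·│6
5│· · · · ♘ · · ♞│5
4│· · · · · · · ·│4
3│· · · · · · · ·│3
2│♙ ♙ ♙ ♙ ♙ ♙ ♙ ♙│2
1│♖ ♘ ♗ ♕ ♔ ♗ · ♖│1
  ─────────────────
  a b c d e f g h

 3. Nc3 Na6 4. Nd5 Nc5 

  a b c d e f g h
  ─────────────────
8│♜ · ♝ ♛ ♚ ♝ · ♜│8
7│♟ ♟ ♟ ♟ ♟ ♟ ♟ ♟│7
6│· · · · · · · ·│6
5│· · ♞ ♘ ♘ · · ♞│5
4│· · · · · · · ·│4
3│· · · · · · · ·│3
2│♙ ♙ ♙ ♙ ♙ ♙ ♙ ♙│2
1│♖ · ♗ ♕ ♔ ♗ · ♖│1
  ─────────────────
  a b c d e f g h

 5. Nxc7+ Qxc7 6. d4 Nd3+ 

  a b c d e f g h
  ─────────────────
8│♜ · ♝ · ♚ ♝ · ♜│8
7│♟ ♟ ♛ ♟ ♟ ♟ ♟ ♟│7
6│· · · · · · · ·│6
5│· · · · ♘ · · ♞│5
4│· · · ♙ · · · ·│4
3│· · · ♞ · · · ·│3
2│♙ ♙ ♙ · ♙ ♙ ♙ ♙│2
1│♖ · ♗ ♕ ♔ ♗ · ♖│1
  ─────────────────
  a b c d e f g h

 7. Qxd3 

  a b c d e f g h
  ─────────────────
8│♜ · ♝ · ♚ ♝ · ♜│8
7│♟ ♟ ♛ ♟ ♟ ♟ ♟ ♟│7
6│· · · · · · · ·│6
5│· · · · ♘ · · ♞│5
4│· · · ♙ · · · ·│4
3│· · · ♕ · · · ·│3
2│♙ ♙ ♙ · ♙ ♙ ♙ ♙│2
1│♖ · ♗ · ♔ ♗ · ♖│1
  ─────────────────
  a b c d e f g h


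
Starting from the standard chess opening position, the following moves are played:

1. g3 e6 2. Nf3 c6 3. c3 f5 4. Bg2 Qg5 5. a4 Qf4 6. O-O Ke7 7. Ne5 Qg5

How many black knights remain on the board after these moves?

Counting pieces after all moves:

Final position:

  a b c d e f g h
  ─────────────────
8│♜ ♞ ♝ · · ♝ ♞ ♜│8
7│♟ ♟ · ♟ ♚ · ♟ ♟│7
6│· · ♟ · ♟ · · ·│6
5│· · · · ♘ ♟ ♛ ·│5
4│♙ · · · · · · ·│4
3│· · ♙ · · · ♙ ·│3
2│· ♙ · ♙ ♙ ♙ ♗ ♙│2
1│♖ ♘ ♗ ♕ · ♖ ♔ ·│1
  ─────────────────
  a b c d e f g h


2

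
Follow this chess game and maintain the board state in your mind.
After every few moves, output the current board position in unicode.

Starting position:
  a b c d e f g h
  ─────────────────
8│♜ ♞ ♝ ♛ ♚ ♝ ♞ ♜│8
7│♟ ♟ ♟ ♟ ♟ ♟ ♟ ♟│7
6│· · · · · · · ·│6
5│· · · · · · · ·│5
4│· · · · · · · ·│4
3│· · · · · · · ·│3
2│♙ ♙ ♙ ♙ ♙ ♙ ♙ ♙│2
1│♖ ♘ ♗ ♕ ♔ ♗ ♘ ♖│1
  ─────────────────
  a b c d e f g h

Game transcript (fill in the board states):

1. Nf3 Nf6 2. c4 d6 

  a b c d e f g h
  ─────────────────
8│♜ ♞ ♝ ♛ ♚ ♝ · ♜│8
7│♟ ♟ ♟ · ♟ ♟ ♟ ♟│7
6│· · · ♟ · ♞ · ·│6
5│· · · · · · · ·│5
4│· · ♙ · · · · ·│4
3│· · · · · ♘ · ·│3
2│♙ ♙ · ♙ ♙ ♙ ♙ ♙│2
1│♖ ♘ ♗ ♕ ♔ ♗ · ♖│1
  ─────────────────
  a b c d e f g h

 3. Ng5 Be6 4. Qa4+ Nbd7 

  a b c d e f g h
  ─────────────────
8│♜ · · ♛ ♚ ♝ · ♜│8
7│♟ ♟ ♟ ♞ ♟ ♟ ♟ ♟│7
6│· · · ♟ ♝ ♞ · ·│6
5│· · · · · · ♘ ·│5
4│♕ · ♙ · · · · ·│4
3│· · · · · · · ·│3
2│♙ ♙ · ♙ ♙ ♙ ♙ ♙│2
1│♖ ♘ ♗ · ♔ ♗ · ♖│1
  ─────────────────
  a b c d e f g h

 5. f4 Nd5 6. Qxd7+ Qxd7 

  a b c d e f g h
  ─────────────────
8│♜ · · · ♚ ♝ · ♜│8
7│♟ ♟ ♟ ♛ ♟ ♟ ♟ ♟│7
6│· · · ♟ ♝ · · ·│6
5│· · · ♞ · · ♘ ·│5
4│· · ♙ · · ♙ · ·│4
3│· · · · · · · ·│3
2│♙ ♙ · ♙ ♙ · ♙ ♙│2
1│♖ ♘ ♗ · ♔ ♗ · ♖│1
  ─────────────────
  a b c d e f g h

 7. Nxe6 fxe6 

  a b c d e f g h
  ─────────────────
8│♜ · · · ♚ ♝ · ♜│8
7│♟ ♟ ♟ ♛ ♟ · ♟ ♟│7
6│· · · ♟ ♟ · · ·│6
5│· · · ♞ · · · ·│5
4│· · ♙ · · ♙ · ·│4
3│· · · · · · · ·│3
2│♙ ♙ · ♙ ♙ · ♙ ♙│2
1│♖ ♘ ♗ · ♔ ♗ · ♖│1
  ─────────────────
  a b c d e f g h


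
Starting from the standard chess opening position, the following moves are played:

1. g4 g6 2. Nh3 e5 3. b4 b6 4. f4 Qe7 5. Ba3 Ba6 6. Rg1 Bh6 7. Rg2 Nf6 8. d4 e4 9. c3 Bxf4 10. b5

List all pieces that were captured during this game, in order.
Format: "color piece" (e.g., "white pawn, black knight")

Tracking captures:
  Bxf4: captured white pawn

white pawn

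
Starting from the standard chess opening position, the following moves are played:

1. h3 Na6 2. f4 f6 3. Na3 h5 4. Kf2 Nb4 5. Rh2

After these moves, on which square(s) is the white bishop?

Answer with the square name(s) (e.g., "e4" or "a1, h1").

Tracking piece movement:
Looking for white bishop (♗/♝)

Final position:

  a b c d e f g h
  ─────────────────
8│♜ · ♝ ♛ ♚ ♝ ♞ ♜│8
7│♟ ♟ ♟ ♟ ♟ · ♟ ·│7
6│· · · · · ♟ · ·│6
5│· · · · · · · ♟│5
4│· ♞ · · · ♙ · ·│4
3│♘ · · · · · · ♙│3
2│♙ ♙ ♙ ♙ ♙ ♔ ♙ ♖│2
1│♖ · ♗ ♕ · ♗ ♘ ·│1
  ─────────────────
  a b c d e f g h


c1, f1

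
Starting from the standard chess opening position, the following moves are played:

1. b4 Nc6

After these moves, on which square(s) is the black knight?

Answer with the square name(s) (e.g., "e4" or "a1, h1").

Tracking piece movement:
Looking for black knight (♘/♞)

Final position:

  a b c d e f g h
  ─────────────────
8│♜ · ♝ ♛ ♚ ♝ ♞ ♜│8
7│♟ ♟ ♟ ♟ ♟ ♟ ♟ ♟│7
6│· · ♞ · · · · ·│6
5│· · · · · · · ·│5
4│· ♙ · · · · · ·│4
3│· · · · · · · ·│3
2│♙ · ♙ ♙ ♙ ♙ ♙ ♙│2
1│♖ ♘ ♗ ♕ ♔ ♗ ♘ ♖│1
  ─────────────────
  a b c d e f g h


c6, g8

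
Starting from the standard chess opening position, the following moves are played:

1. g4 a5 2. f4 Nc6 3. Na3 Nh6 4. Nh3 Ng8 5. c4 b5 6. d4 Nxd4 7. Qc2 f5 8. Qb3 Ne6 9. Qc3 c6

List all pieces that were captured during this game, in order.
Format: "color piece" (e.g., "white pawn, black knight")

Tracking captures:
  Nxd4: captured white pawn

white pawn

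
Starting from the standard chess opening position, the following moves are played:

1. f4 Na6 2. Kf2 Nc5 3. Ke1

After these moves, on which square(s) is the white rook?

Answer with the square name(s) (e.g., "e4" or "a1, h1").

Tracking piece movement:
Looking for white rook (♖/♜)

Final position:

  a b c d e f g h
  ─────────────────
8│♜ · ♝ ♛ ♚ ♝ ♞ ♜│8
7│♟ ♟ ♟ ♟ ♟ ♟ ♟ ♟│7
6│· · · · · · · ·│6
5│· · ♞ · · · · ·│5
4│· · · · · ♙ · ·│4
3│· · · · · · · ·│3
2│♙ ♙ ♙ ♙ ♙ · ♙ ♙│2
1│♖ ♘ ♗ ♕ ♔ ♗ ♘ ♖│1
  ─────────────────
  a b c d e f g h


a1, h1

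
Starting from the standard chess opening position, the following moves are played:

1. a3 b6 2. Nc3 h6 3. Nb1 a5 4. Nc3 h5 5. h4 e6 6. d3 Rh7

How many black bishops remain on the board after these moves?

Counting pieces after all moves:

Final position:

  a b c d e f g h
  ─────────────────
8│♜ ♞ ♝ ♛ ♚ ♝ ♞ ·│8
7│· · ♟ ♟ · ♟ ♟ ♜│7
6│· ♟ · · ♟ · · ·│6
5│♟ · · · · · · ♟│5
4│· · · · · · · ♙│4
3│♙ · ♘ ♙ · · · ·│3
2│· ♙ ♙ · ♙ ♙ ♙ ·│2
1│♖ · ♗ ♕ ♔ ♗ ♘ ♖│1
  ─────────────────
  a b c d e f g h


2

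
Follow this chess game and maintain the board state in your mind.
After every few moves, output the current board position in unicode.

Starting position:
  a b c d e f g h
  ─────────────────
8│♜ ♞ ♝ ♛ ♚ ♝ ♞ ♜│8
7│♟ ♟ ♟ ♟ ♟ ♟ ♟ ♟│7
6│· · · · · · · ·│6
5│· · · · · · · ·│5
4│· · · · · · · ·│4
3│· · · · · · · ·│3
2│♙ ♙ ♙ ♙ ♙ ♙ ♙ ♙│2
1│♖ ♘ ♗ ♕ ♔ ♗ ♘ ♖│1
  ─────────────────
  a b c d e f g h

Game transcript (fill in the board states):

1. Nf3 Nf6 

  a b c d e f g h
  ─────────────────
8│♜ ♞ ♝ ♛ ♚ ♝ · ♜│8
7│♟ ♟ ♟ ♟ ♟ ♟ ♟ ♟│7
6│· · · · · ♞ · ·│6
5│· · · · · · · ·│5
4│· · · · · · · ·│4
3│· · · · · ♘ · ·│3
2│♙ ♙ ♙ ♙ ♙ ♙ ♙ ♙│2
1│♖ ♘ ♗ ♕ ♔ ♗ · ♖│1
  ─────────────────
  a b c d e f g h

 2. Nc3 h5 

  a b c d e f g h
  ─────────────────
8│♜ ♞ ♝ ♛ ♚ ♝ · ♜│8
7│♟ ♟ ♟ ♟ ♟ ♟ ♟ ·│7
6│· · · · · ♞ · ·│6
5│· · · · · · · ♟│5
4│· · · · · · · ·│4
3│· · ♘ · · ♘ · ·│3
2│♙ ♙ ♙ ♙ ♙ ♙ ♙ ♙│2
1│♖ · ♗ ♕ ♔ ♗ · ♖│1
  ─────────────────
  a b c d e f g h

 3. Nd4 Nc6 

  a b c d e f g h
  ─────────────────
8│♜ · ♝ ♛ ♚ ♝ · ♜│8
7│♟ ♟ ♟ ♟ ♟ ♟ ♟ ·│7
6│· · ♞ · · ♞ · ·│6
5│· · · · · · · ♟│5
4│· · · ♘ · · · ·│4
3│· · ♘ · · · · ·│3
2│♙ ♙ ♙ ♙ ♙ ♙ ♙ ♙│2
1│♖ · ♗ ♕ ♔ ♗ · ♖│1
  ─────────────────
  a b c d e f g h

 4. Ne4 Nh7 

  a b c d e f g h
  ─────────────────
8│♜ · ♝ ♛ ♚ ♝ · ♜│8
7│♟ ♟ ♟ ♟ ♟ ♟ ♟ ♞│7
6│· · ♞ · · · · ·│6
5│· · · · · · · ♟│5
4│· · · ♘ ♘ · · ·│4
3│· · · · · · · ·│3
2│♙ ♙ ♙ ♙ ♙ ♙ ♙ ♙│2
1│♖ · ♗ ♕ ♔ ♗ · ♖│1
  ─────────────────
  a b c d e f g h

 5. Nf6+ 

  a b c d e f g h
  ─────────────────
8│♜ · ♝ ♛ ♚ ♝ · ♜│8
7│♟ ♟ ♟ ♟ ♟ ♟ ♟ ♞│7
6│· · ♞ · · ♘ · ·│6
5│· · · · · · · ♟│5
4│· · · ♘ · · · ·│4
3│· · · · · · · ·│3
2│♙ ♙ ♙ ♙ ♙ ♙ ♙ ♙│2
1│♖ · ♗ ♕ ♔ ♗ · ♖│1
  ─────────────────
  a b c d e f g h
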